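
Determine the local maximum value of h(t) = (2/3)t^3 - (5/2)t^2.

Critical points: h'(t) = 2t^2 - 5t vanishes at t = 0, 5/2.
Second-derivative test with h''(t) = 4t - 5: h''(0) = -5 < 0 ⇒ local maximum; h''(5/2) = 5 > 0 ⇒ local minimum.
So the local maximum value is h(0) = 0.

0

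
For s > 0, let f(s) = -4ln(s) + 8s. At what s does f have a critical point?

f'(s) = -4/s + 8 = 0 gives s = 1/2.
f''(s) = 4/s², which is positive for s > 0, so this is a local minimum.
f(1/2) = -4·ln(1/2) + 4 ≈ 6.7726.

1/2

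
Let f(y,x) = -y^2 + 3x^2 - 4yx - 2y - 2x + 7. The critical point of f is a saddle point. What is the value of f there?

55/7

∂f/∂y = -2y - 4x - 2 = 0 and ∂f/∂x = -4y + 6x - 2 = 0, so (y, x) = (-5/7, -1/7).
The Hessian has f_{yy} = -2, f_{xx} = 6, f_{yx} = -4, giving D = -28 < 0, so the point is a saddle point.
f(-5/7, -1/7) = 55/7.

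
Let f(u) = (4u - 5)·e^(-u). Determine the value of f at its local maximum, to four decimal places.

f'(u) = 4·e^(-u) + (4u - 5)·(-1)·e^(-u) = (-4u + 9)·e^(-u). Since e^(-u) > 0, the only critical point is u = 9/4.
f''(9/4) has the same sign as -4 < 0, so this is a local maximum.
f(9/4) = (4)·e^(-9/4) ≈ 0.4216.

0.4216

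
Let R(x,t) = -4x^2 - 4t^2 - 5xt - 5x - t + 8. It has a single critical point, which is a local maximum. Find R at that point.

391/39

∂R/∂x = -8x - 5t - 5 = 0 and ∂R/∂t = -5x - 8t - 1 = 0, so (x, t) = (-35/39, 17/39).
The Hessian has R_{xx} = -8, R_{tt} = -8, R_{xt} = -5, giving D = 39 > 0 with R_{xx} < 0, so the point is a local maximum.
R(-35/39, 17/39) = 391/39.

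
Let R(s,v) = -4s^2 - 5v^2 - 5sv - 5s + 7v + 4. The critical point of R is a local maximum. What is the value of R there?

∂R/∂s = -8s - 5v - 5 = 0 and ∂R/∂v = -5s - 10v + 7 = 0, so (s, v) = (-17/11, 81/55).
The Hessian has R_{ss} = -8, R_{vv} = -10, R_{sv} = -5, giving D = 55 > 0 with R_{ss} < 0, so the point is a local maximum.
R(-17/11, 81/55) = 716/55.

716/55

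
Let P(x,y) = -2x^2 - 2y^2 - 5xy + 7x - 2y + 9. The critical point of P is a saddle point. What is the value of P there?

∂P/∂x = -4x - 5y + 7 = 0 and ∂P/∂y = -5x - 4y - 2 = 0, so (x, y) = (-38/9, 43/9).
The Hessian has P_{xx} = -4, P_{yy} = -4, P_{xy} = -5, giving D = -9 < 0, so the point is a saddle point.
P(-38/9, 43/9) = -95/9.

-95/9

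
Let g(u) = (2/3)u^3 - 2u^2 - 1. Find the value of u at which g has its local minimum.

2

Critical points: g'(u) = 2u^2 - 4u vanishes at u = 0, 2.
Since g''(u) = 4u - 4, we get g''(0) = -4 < 0 ⇒ local maximum; g''(2) = 4 > 0 ⇒ local minimum.
Thus g has its local minimum at u = 2, with value -11/3.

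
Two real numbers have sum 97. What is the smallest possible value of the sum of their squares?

With a + b = 97, a^2 + b^2 = a^2 + (97 − a)^2.
The derivative 2a − 2(97 − a) = 4a − 194 vanishes at a = 97/2; second derivative 4 > 0, a minimum.
The minimum is 2·(97/2)^2 = 9409/2.

9409/2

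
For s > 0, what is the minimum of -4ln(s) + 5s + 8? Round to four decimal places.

h'(s) = -4/s + 5 = 0 gives s = 4/5.
h''(s) = 4/s², which is positive for s > 0, so this is a local minimum.
h(4/5) = -4·ln(4/5) + 4 + 8 ≈ 12.8926.

12.8926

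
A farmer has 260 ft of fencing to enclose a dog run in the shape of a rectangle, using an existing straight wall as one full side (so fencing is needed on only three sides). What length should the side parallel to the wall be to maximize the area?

Let the sides perpendicular to the wall have length x and the parallel side y, so 2x + y = 260 and the area is A = xy = x(260 − 2x).
A'(x) = 260 − 4x = 0 gives x = 65, and A''(x) = −4 < 0 confirms a maximum.
Then y = 260 − 2·65 = 130 and A = 8450.

130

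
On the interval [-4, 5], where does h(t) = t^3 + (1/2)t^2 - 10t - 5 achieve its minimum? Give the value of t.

-4

The derivative is 3t^2 + t - 10, which vanishes at t = -2 and t = 5/3.
Compare values at every candidate in [-4, 5]: h(-4) = -21, h(-2) = 9, h(5/3) = -845/54, h(5) = 165/2.
The minimum over the interval is -21, attained at t = -4.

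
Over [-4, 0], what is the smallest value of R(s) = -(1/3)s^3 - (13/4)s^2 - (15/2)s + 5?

13/3

R'(s) = -s^2 - (13/2)s - 15/2, whose only zero in [-4, 0] is s = -3/2.
Candidates: R(-4) = 13/3,  R(-3/2) = 161/16,  R(0) = 5.
So the minimum is R(-4) = 13/3.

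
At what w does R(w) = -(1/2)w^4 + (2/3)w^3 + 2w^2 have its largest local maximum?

2

Critical points: R'(w) = -2w^3 + 2w^2 + 4w vanishes at w = -1, 0, 2.
R''(w) = -6w^2 + 4w + 4. R''(-1) = -6 < 0 ⇒ local maximum; R''(0) = 4 > 0 ⇒ local minimum; R''(2) = -12 < 0 ⇒ local maximum.
The largest local maximum is R(2) = 16/3.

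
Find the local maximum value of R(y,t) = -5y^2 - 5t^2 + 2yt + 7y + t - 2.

∂R/∂y = -10y + 2t + 7 = 0 and ∂R/∂t = 2y - 10t + 1 = 0, so (y, t) = (3/4, 1/4).
The Hessian has R_{yy} = -10, R_{tt} = -10, R_{yt} = 2, giving D = 96 > 0 with R_{yy} < 0, so the point is a local maximum.
R(3/4, 1/4) = 3/4.

3/4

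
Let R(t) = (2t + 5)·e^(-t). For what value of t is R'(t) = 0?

-3/2

R'(t) = 2·e^(-t) + (2t + 5)·(-1)·e^(-t) = (-2t - 3)·e^(-t). Since e^(-t) > 0, the only critical point is t = -3/2.
R''(-3/2) has the same sign as -2 < 0, so this is a local maximum.
R(-3/2) = (2)·e^(3/2) ≈ 8.9634.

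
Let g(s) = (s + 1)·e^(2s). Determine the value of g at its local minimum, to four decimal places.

g'(s) = 1·e^(2s) + (s + 1)·2·e^(2s) = (2s + 3)·e^(2s). Since e^(2s) > 0, the only critical point is s = -3/2.
g''(-3/2) has the same sign as 2 > 0, so this is a local minimum.
g(-3/2) = (-1/2)·e^(-3) ≈ -0.0249.

-0.0249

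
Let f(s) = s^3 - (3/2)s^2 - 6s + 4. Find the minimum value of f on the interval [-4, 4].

-60

f'(s) = 3s^2 - 3s - 6, which vanishes at s = -1 and s = 2.
Compare values at every candidate in [-4, 4]: f(-4) = -60; f(-1) = 15/2; f(2) = -6; f(4) = 20.
So the minimum is f(-4) = -60.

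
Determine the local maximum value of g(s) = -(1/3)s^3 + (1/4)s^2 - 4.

-191/48

g'(s) = -s^2 + (1/2)s. Setting g'(s) = 0 gives s ∈ {0, 1/2}.
Since g''(s) = -2s + 1/2, we get g''(0) = 1/2 > 0 ⇒ local minimum; g''(1/2) = -1/2 < 0 ⇒ local maximum.
So the local maximum value is g(1/2) = -191/48.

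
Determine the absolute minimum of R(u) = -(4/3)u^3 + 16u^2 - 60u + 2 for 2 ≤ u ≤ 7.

R'(u) = -4u^2 + 32u - 60, which vanishes at u = 3 and u = 5.
Evaluating at the critical points and endpoints: R(2) = -194/3; R(3) = -70; R(5) = -194/3; R(7) = -274/3.
Hence the absolute minimum is -274/3 at u = 7.

-274/3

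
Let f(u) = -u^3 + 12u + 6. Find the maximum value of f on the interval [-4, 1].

Differentiating, f'(u) = -3u^2 + 12; whose only zero in [-4, 1] is u = -2.
Compare values at every candidate in [-4, 1]: f(-4) = 22; f(-2) = -10; f(1) = 17.
Hence the absolute maximum is 22 at u = -4.

22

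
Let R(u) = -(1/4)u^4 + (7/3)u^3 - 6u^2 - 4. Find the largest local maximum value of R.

-4

R'(u) = -u^3 + 7u^2 - 12u. Setting R'(u) = 0 gives u ∈ {0, 3, 4}.
R''(u) = -3u^2 + 14u - 12. R''(0) = -12 < 0 ⇒ local maximum; R''(3) = 3 > 0 ⇒ local minimum; R''(4) = -4 < 0 ⇒ local maximum.
The largest local maximum is R(0) = -4.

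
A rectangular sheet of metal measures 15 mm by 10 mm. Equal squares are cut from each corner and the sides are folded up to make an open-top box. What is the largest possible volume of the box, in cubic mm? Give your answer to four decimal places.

132.0382

With cut size x, the volume is V(x) = x(15 − 2x)(10 − 2x) for 0 < x < 5.
V'(x) = 12x^2 − 100x + 150. Setting V'(x) = 0 gives x ≈ 1.9619 (the root in (0, 5)).
V''(x) = 24x − 100 is negative there, so this is the maximum; V ≈ 132.0382.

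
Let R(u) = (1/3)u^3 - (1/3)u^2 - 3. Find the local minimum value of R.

-247/81

Critical points: R'(u) = u^2 - (2/3)u vanishes at u = 0, 2/3.
Second-derivative test with R''(u) = 2u - 2/3: R''(0) = -2/3 < 0 ⇒ local maximum; R''(2/3) = 2/3 > 0 ⇒ local minimum.
So the local minimum value is R(2/3) = -247/81.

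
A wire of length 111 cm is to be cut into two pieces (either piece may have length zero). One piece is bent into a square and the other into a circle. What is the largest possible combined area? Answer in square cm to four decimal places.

980.4740

Let x be the length used for the square. Square side x/4; circle radius (111−x)/(2π).
A(x) = (x/4)² + π·((111−x)/(2π))² = x²/16 + (111−x)²/(4π) for 0 ≤ x ≤ 111. A'(x) = x/8 − (111−x)/(2π) = 0 gives x = 4·111/(π+4) ≈ 62.1710.
A'' > 0, so the interior critical point is a minimum; the maximum is at an endpoint. A(0) = 980.4740 and A(111) = 770.0625, so the largest area is 980.4740.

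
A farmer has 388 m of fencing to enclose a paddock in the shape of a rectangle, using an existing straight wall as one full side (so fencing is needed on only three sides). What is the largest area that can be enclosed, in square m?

Let the sides perpendicular to the wall have length x and the parallel side y, so 2x + y = 388 and the area is A = xy = x(388 − 2x).
A'(x) = 388 − 4x = 0 gives x = 97, and A''(x) = −4 < 0 confirms a maximum.
Then y = 388 − 2·97 = 194 and A = 18818.

18818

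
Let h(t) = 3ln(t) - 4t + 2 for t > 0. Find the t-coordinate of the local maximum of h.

3/4

h'(t) = 3/t − 4 = 0 gives t = 3/4.
h''(t) = -3/t², which is negative for t > 0, so this is a local maximum.
h(3/4) = 3·ln(3/4) - 3 + 2 ≈ -1.8630.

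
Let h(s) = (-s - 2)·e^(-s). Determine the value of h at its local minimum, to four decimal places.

-2.7183

By the product rule, h'(s) = (s + 1)·e^(-s). Since e^(-s) > 0, the only critical point is s = -1.
h''(-1) has the same sign as 1 > 0, so this is a local minimum.
h(-1) = (-1)·e^(1) ≈ -2.7183.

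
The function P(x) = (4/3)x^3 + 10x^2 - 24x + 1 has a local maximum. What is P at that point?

Critical points: P'(x) = 4x^2 + 20x - 24 vanishes at x = -6, 1.
P''(x) = 8x + 20. P''(-6) = -28 < 0 ⇒ local maximum; P''(1) = 28 > 0 ⇒ local minimum.
So the local maximum value is P(-6) = 217.

217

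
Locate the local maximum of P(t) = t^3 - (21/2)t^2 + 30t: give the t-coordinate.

2

P'(t) = 3t^2 - 21t + 30. Setting P'(t) = 0 gives t ∈ {2, 5}.
P''(t) = 6t - 21. P''(2) = -9 < 0 ⇒ local maximum; P''(5) = 9 > 0 ⇒ local minimum.
So the local maximum value is P(2) = 26.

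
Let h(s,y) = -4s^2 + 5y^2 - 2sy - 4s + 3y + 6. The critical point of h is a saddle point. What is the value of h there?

131/21

∂h/∂s = -8s - 2y - 4 = 0 and ∂h/∂y = -2s + 10y + 3 = 0, so (s, y) = (-17/42, -8/21).
The Hessian has h_{ss} = -8, h_{yy} = 10, h_{sy} = -2, giving D = -84 < 0, so the point is a saddle point.
h(-17/42, -8/21) = 131/21.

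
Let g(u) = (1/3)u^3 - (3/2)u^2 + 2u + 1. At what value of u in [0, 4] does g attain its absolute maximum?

4

Differentiating, g'(u) = u^2 - 3u + 2; which vanishes at u = 1 and u = 2.
Evaluating at the critical points and endpoints: g(0) = 1, g(1) = 11/6, g(2) = 5/3, g(4) = 19/3.
The maximum over the interval is 19/3, attained at u = 4.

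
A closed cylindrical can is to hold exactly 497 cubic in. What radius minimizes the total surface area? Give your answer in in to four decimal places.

With radius r and height h, πr²h = 497 so h = 497/(πr²), and S(r) = 2πr² + 2πrh = 2πr² + 2·497/r.
S'(r) = 4πr − 2·497/r² = 0 ⇒ r³ = 497/(2π), so r ≈ 4.2927 and h = 2r ≈ 8.5853.
S''(r) = 4π + 4·497/r³ > 0, so this is the minimum; S ≈ 347.3379.

4.2927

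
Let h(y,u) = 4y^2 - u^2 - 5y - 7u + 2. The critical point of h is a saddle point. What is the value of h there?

∂h/∂y = 8y - 5 = 0 and ∂h/∂u = -2u - 7 = 0, so (y, u) = (5/8, -7/2).
The Hessian has h_{yy} = 8, h_{uu} = -2, h_{yu} = 0, giving D = -16 < 0, so the point is a saddle point.
h(5/8, -7/2) = 203/16.

203/16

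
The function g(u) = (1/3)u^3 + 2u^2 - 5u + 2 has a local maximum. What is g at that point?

106/3

Critical points: g'(u) = u^2 + 4u - 5 vanishes at u = -5, 1.
Since g''(u) = 2u + 4, we get g''(-5) = -6 < 0 ⇒ local maximum; g''(1) = 6 > 0 ⇒ local minimum.
The local maximum is g(-5) = 106/3.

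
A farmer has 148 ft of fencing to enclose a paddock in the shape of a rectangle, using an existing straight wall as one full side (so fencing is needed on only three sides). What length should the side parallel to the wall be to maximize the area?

74

Let the sides perpendicular to the wall have length x and the parallel side y, so 2x + y = 148 and the area is A = xy = x(148 − 2x).
A'(x) = 148 − 4x = 0 gives x = 37, and A''(x) = −4 < 0 confirms a maximum.
Then y = 148 − 2·37 = 74 and A = 2738.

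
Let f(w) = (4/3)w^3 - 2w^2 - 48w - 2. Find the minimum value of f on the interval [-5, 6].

Differentiating, f'(w) = 4w^2 - 4w - 48; which vanishes at w = -3 and w = 4.
Compare values at every candidate in [-5, 6]: f(-5) = 64/3, f(-3) = 88, f(4) = -422/3, f(6) = -74.
The minimum over the interval is -422/3, attained at w = 4.

-422/3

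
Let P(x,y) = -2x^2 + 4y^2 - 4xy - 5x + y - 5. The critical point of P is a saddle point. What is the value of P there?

∂P/∂x = -4x - 4y - 5 = 0 and ∂P/∂y = -4x + 8y + 1 = 0, so (x, y) = (-3/4, -1/2).
The Hessian has P_{xx} = -4, P_{yy} = 8, P_{xy} = -4, giving D = -48 < 0, so the point is a saddle point.
P(-3/4, -1/2) = -27/8.

-27/8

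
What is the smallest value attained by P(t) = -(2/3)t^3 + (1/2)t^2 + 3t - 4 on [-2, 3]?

P'(t) = -2t^2 + t + 3, which vanishes at t = -1 and t = 3/2.
Compare values at every candidate in [-2, 3]: P(-2) = -8/3; P(-1) = -35/6; P(3/2) = -5/8; P(3) = -17/2.
The minimum over the interval is -17/2, attained at t = 3.

-17/2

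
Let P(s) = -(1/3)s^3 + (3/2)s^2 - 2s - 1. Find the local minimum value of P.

-11/6

P'(s) = -s^2 + 3s - 2. Setting P'(s) = 0 gives s ∈ {1, 2}.
P''(s) = -2s + 3. P''(1) = 1 > 0 ⇒ local minimum; P''(2) = -1 < 0 ⇒ local maximum.
The local minimum is P(1) = -11/6.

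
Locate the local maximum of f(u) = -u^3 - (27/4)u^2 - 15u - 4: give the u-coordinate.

-2

f'(u) = -3u^2 - (27/2)u - 15 = 0 at u = -5/2, -2.
Since f''(u) = -6u - 27/2, we get f''(-5/2) = 3/2 > 0 ⇒ local minimum; f''(-2) = -3/2 < 0 ⇒ local maximum.
So the local maximum value is f(-2) = 7.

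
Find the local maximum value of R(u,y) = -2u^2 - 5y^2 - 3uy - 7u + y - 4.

144/31

∂R/∂u = -4u - 3y - 7 = 0 and ∂R/∂y = -3u - 10y + 1 = 0, so (u, y) = (-73/31, 25/31).
The Hessian has R_{uu} = -4, R_{yy} = -10, R_{uy} = -3, giving D = 31 > 0 with R_{uu} < 0, so the point is a local maximum.
R(-73/31, 25/31) = 144/31.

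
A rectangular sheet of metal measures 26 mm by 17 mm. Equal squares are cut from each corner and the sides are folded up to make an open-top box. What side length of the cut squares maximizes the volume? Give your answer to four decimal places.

With cut size x, the volume is V(x) = x(26 − 2x)(17 − 2x) for 0 < x < 8.5.
V'(x) = 12x^2 − 172x + 442. Setting V'(x) = 0 gives x ≈ 3.3551 (the root in (0, 8.5)).
V''(x) = 24x − 172 is negative there, so this is the maximum; V ≈ 665.9477.

3.3551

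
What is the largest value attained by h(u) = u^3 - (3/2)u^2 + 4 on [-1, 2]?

The derivative is 3u^2 - 3u, which vanishes at u = 0 and u = 1.
Compare values at every candidate in [-1, 2]: h(-1) = 3/2; h(0) = 4; h(1) = 7/2; h(2) = 6.
The maximum over the interval is 6, attained at u = 2.

6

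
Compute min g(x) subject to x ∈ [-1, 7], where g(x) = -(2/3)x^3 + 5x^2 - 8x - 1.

-122/3

Differentiating, g'(x) = -2x^2 + 10x - 8; which vanishes at x = 1 and x = 4.
Candidates: g(-1) = 38/3, g(1) = -14/3, g(4) = 13/3, g(7) = -122/3.
The minimum over the interval is -122/3, attained at x = 7.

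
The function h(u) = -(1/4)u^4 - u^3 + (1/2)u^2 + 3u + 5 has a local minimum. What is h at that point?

13/4

Critical points: h'(u) = -u^3 - 3u^2 + u + 3 vanishes at u = -3, -1, 1.
h''(u) = -3u^2 - 6u + 1. h''(-3) = -8 < 0 ⇒ local maximum; h''(-1) = 4 > 0 ⇒ local minimum; h''(1) = -8 < 0 ⇒ local maximum.
So the local minimum value is h(-1) = 13/4.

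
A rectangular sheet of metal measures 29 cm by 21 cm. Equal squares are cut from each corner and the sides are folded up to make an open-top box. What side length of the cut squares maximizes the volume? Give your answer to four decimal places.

With cut size x, the volume is V(x) = x(29 − 2x)(21 − 2x) for 0 < x < 10.5.
V'(x) = 12x^2 − 200x + 609. Setting V'(x) = 0 gives x ≈ 4.0096 (the root in (0, 10.5)).
V''(x) = 24x − 200 is negative there, so this is the maximum; V ≈ 1092.0048.

4.0096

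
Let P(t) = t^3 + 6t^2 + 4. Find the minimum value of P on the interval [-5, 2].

Differentiating, P'(t) = 3t^2 + 12t; which vanishes at t = -4 and t = 0.
Compare values at every candidate in [-5, 2]: P(-5) = 29,  P(-4) = 36,  P(0) = 4,  P(2) = 36.
So the minimum is P(0) = 4.

4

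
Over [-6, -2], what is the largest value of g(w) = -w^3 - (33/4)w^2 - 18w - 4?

23

Differentiating, g'(w) = -3w^2 - (33/2)w - 18; whose only zero in [-6, -2] is w = -4.
Evaluating at the critical points and endpoints: g(-6) = 23,  g(-4) = 0,  g(-2) = 7.
So the maximum is g(-6) = 23.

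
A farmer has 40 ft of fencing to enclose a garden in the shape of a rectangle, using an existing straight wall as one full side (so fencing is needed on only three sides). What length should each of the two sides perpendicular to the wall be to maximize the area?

Let the sides perpendicular to the wall have length x and the parallel side y, so 2x + y = 40 and the area is A = xy = x(40 − 2x).
A'(x) = 40 − 4x = 0 gives x = 10, and A''(x) = −4 < 0 confirms a maximum.
Then y = 40 − 2·10 = 20 and A = 200.

10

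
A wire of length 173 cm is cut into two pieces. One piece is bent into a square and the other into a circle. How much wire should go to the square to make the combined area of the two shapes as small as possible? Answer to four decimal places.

Let x be the length used for the square. Square side x/4; circle radius (173−x)/(2π).
A(x) = (x/4)² + π·((173−x)/(2π))² = x²/16 + (173−x)²/(4π) for 0 ≤ x ≤ 173. A'(x) = x/8 − (173−x)/(2π) = 0 gives x = 4·173/(π+4) ≈ 96.8972.
A'' = 1/8 + 1/(2π) > 0, so this gives the minimum combined area; x ≈ 96.8972 cm to the square.

96.8972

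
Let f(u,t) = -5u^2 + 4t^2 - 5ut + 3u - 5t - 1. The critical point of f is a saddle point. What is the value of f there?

∂f/∂u = -10u - 5t + 3 = 0 and ∂f/∂t = -5u + 8t - 5 = 0, so (u, t) = (-1/105, 13/21).
The Hessian has f_{uu} = -10, f_{tt} = 8, f_{ut} = -5, giving D = -105 < 0, so the point is a saddle point.
f(-1/105, 13/21) = -269/105.

-269/105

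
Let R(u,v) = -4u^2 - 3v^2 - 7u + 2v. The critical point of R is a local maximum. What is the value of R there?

∂R/∂u = -8u - 7 = 0 and ∂R/∂v = -6v + 2 = 0, so (u, v) = (-7/8, 1/3).
The Hessian has R_{uu} = -8, R_{vv} = -6, R_{uv} = 0, giving D = 48 > 0 with R_{uu} < 0, so the point is a local maximum.
R(-7/8, 1/3) = 163/48.

163/48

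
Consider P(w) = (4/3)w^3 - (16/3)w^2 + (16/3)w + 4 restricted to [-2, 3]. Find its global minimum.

-116/3

The derivative is 4w^2 - (32/3)w + 16/3, which vanishes at w = 2/3 and w = 2.
Evaluating at the critical points and endpoints: P(-2) = -116/3,  P(2/3) = 452/81,  P(2) = 4,  P(3) = 8.
Hence the absolute minimum is -116/3 at w = -2.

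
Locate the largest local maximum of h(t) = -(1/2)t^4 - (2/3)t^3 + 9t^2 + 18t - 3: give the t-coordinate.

h'(t) = -2t^3 - 2t^2 + 18t + 18. Setting h'(t) = 0 gives t ∈ {-3, -1, 3}.
Since h''(t) = -6t^2 - 4t + 18, we get h''(-3) = -24 < 0 ⇒ local maximum; h''(-1) = 16 > 0 ⇒ local minimum; h''(3) = -48 < 0 ⇒ local maximum.
Thus h has its largest local maximum at t = 3, with value 147/2.

3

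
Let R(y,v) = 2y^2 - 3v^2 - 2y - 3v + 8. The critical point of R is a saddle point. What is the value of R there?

33/4

∂R/∂y = 4y - 2 = 0 and ∂R/∂v = -6v - 3 = 0, so (y, v) = (1/2, -1/2).
The Hessian has R_{yy} = 4, R_{vv} = -6, R_{yv} = 0, giving D = -24 < 0, so the point is a saddle point.
R(1/2, -1/2) = 33/4.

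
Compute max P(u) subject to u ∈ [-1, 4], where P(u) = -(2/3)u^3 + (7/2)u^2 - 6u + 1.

Differentiating, P'(u) = -2u^2 + 7u - 6; which vanishes at u = 3/2 and u = 2.
Candidates: P(-1) = 67/6; P(3/2) = -19/8; P(2) = -7/3; P(4) = -29/3.
Hence the absolute maximum is 67/6 at u = -1.

67/6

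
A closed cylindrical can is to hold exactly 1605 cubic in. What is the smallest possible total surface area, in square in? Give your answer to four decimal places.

758.8651

With radius r and height h, πr²h = 1605 so h = 1605/(πr²), and S(r) = 2πr² + 2πrh = 2πr² + 2·1605/r.
S'(r) = 4πr − 2·1605/r² = 0 ⇒ r³ = 1605/(2π), so r ≈ 6.3450 and h = 2r ≈ 12.6900.
S''(r) = 4π + 4·1605/r³ > 0, so this is the minimum; S ≈ 758.8651.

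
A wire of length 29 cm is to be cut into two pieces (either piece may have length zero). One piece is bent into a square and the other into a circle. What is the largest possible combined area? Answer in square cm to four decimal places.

Let x be the length used for the square. Square side x/4; circle radius (29−x)/(2π).
A(x) = (x/4)² + π·((29−x)/(2π))² = x²/16 + (29−x)²/(4π) for 0 ≤ x ≤ 29. A'(x) = x/8 − (29−x)/(2π) = 0 gives x = 4·29/(π+4) ≈ 16.2429.
A'' > 0, so the interior critical point is a minimum; the maximum is at an endpoint. A(0) = 66.9247 and A(29) = 52.5625, so the largest area is 66.9247.

66.9247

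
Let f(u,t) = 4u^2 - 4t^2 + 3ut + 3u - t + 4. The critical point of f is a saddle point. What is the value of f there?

269/73

∂f/∂u = 8u + 3t + 3 = 0 and ∂f/∂t = 3u - 8t - 1 = 0, so (u, t) = (-21/73, -17/73).
The Hessian has f_{uu} = 8, f_{tt} = -8, f_{ut} = 3, giving D = -73 < 0, so the point is a saddle point.
f(-21/73, -17/73) = 269/73.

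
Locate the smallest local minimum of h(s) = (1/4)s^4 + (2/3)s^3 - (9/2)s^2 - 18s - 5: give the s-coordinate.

h'(s) = s^3 + 2s^2 - 9s - 18 = 0 at s = -3, -2, 3.
h''(s) = 3s^2 + 4s - 9. h''(-3) = 6 > 0 ⇒ local minimum; h''(-2) = -5 < 0 ⇒ local maximum; h''(3) = 30 > 0 ⇒ local minimum.
So the smallest local minimum value is h(3) = -245/4.

3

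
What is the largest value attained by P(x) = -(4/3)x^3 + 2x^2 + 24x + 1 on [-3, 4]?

55

Differentiating, P'(x) = -4x^2 + 4x + 24; which vanishes at x = -2 and x = 3.
Candidates: P(-3) = -17, P(-2) = -85/3, P(3) = 55, P(4) = 131/3.
So the maximum is P(3) = 55.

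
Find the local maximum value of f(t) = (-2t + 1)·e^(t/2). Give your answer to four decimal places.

1.8895

f'(t) = (-2)·e^(t/2) + (-2t + 1)·(1/2)·e^(t/2) = (-t - 3/2)·e^(t/2). Since e^(t/2) > 0, the only critical point is t = -3/2.
f''(-3/2) has the same sign as -1 < 0, so this is a local maximum.
f(-3/2) = (4)·e^(-3/4) ≈ 1.8895.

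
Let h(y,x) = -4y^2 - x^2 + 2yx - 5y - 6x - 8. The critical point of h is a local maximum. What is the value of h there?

∂h/∂y = -8y + 2x - 5 = 0 and ∂h/∂x = 2y - 2x - 6 = 0, so (y, x) = (-11/6, -29/6).
The Hessian has h_{yy} = -8, h_{xx} = -2, h_{yx} = 2, giving D = 12 > 0 with h_{yy} < 0, so the point is a local maximum.
h(-11/6, -29/6) = 133/12.

133/12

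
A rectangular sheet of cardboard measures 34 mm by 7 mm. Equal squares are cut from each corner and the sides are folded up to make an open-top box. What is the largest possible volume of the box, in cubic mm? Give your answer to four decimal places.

187.4235

With cut size x, the volume is V(x) = x(34 − 2x)(7 − 2x) for 0 < x < 3.5.
V'(x) = 12x^2 − 164x + 238. Setting V'(x) = 0 gives x ≈ 1.6506 (the root in (0, 3.5)).
V''(x) = 24x − 164 is negative there, so this is the maximum; V ≈ 187.4235.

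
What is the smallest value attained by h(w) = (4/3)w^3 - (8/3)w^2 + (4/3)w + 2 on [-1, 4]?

-10/3

h'(w) = 4w^2 - (16/3)w + 4/3, which vanishes at w = 1/3 and w = 1.
Candidates: h(-1) = -10/3; h(1/3) = 178/81; h(1) = 2; h(4) = 50.
The minimum over the interval is -10/3, attained at w = -1.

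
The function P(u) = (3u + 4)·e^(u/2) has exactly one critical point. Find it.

P'(u) = 3·e^(u/2) + (3u + 4)·(1/2)·e^(u/2) = ((3/2)u + 5)·e^(u/2). Since e^(u/2) > 0, the only critical point is u = -10/3.
P''(-10/3) has the same sign as 3/2 > 0, so this is a local minimum.
P(-10/3) = (-6)·e^(-5/3) ≈ -1.1333.

-10/3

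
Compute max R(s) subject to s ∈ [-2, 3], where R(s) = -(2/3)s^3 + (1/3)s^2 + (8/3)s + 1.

289/81

The derivative is -2s^2 + (2/3)s + 8/3, which vanishes at s = -1 and s = 4/3.
Evaluating at the critical points and endpoints: R(-2) = 7/3; R(-1) = -2/3; R(4/3) = 289/81; R(3) = -6.
So the maximum is R(4/3) = 289/81.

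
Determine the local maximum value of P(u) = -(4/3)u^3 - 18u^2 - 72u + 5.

P'(u) = -4u^2 - 36u - 72 = 0 at u = -6, -3.
P''(u) = -8u - 36. P''(-6) = 12 > 0 ⇒ local minimum; P''(-3) = -12 < 0 ⇒ local maximum.
So the local maximum value is P(-3) = 95.

95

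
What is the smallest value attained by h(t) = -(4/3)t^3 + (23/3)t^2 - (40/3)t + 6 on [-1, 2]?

-106/81

Differentiating, h'(t) = -4t^2 + (46/3)t - 40/3; whose only zero in [-1, 2] is t = 4/3.
Evaluating at the critical points and endpoints: h(-1) = 85/3,  h(4/3) = -106/81,  h(2) = -2/3.
Hence the absolute minimum is -106/81 at t = 4/3.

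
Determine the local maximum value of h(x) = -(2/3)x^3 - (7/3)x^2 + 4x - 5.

-289/81

h'(x) = -2x^2 - (14/3)x + 4 = 0 at x = -3, 2/3.
h''(x) = -4x - 14/3. h''(-3) = 22/3 > 0 ⇒ local minimum; h''(2/3) = -22/3 < 0 ⇒ local maximum.
The local maximum is h(2/3) = -289/81.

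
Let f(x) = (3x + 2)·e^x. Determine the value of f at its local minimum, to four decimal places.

f'(x) = 3·e^x + (3x + 2)·1·e^x = (3x + 5)·e^x. Since e^x > 0, the only critical point is x = -5/3.
f''(-5/3) has the same sign as 3 > 0, so this is a local minimum.
f(-5/3) = (-3)·e^(-5/3) ≈ -0.5666.

-0.5666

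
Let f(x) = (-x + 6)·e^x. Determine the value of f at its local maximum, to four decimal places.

Differentiating with the product rule gives f'(x) = (-x + 5)·e^x. Since e^x > 0, the only critical point is x = 5.
f''(5) has the same sign as -1 < 0, so this is a local maximum.
f(5) = (1)·e^(5) ≈ 148.4132.

148.4132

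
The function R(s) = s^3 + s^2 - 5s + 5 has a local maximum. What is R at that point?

310/27

Critical points: R'(s) = 3s^2 + 2s - 5 vanishes at s = -5/3, 1.
Second-derivative test with R''(s) = 6s + 2: R''(-5/3) = -8 < 0 ⇒ local maximum; R''(1) = 8 > 0 ⇒ local minimum.
So the local maximum value is R(-5/3) = 310/27.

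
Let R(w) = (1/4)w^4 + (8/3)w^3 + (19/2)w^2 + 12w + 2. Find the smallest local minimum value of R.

Critical points: R'(w) = w^3 + 8w^2 + 19w + 12 vanishes at w = -4, -3, -1.
R''(w) = 3w^2 + 16w + 19. R''(-4) = 3 > 0 ⇒ local minimum; R''(-3) = -2 < 0 ⇒ local maximum; R''(-1) = 6 > 0 ⇒ local minimum.
The smallest local minimum is R(-1) = -35/12.

-35/12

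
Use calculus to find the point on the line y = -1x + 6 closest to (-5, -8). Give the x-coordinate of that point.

9/2

Minimize D(x)^2 = (x + 5)^2 + (-x + 14)^2.
d/dx[D^2] = 2(x + 5) + 2·(-1)·(-x + 14) = 0 ⇒ x = 9/2.
Then y = 3/2 and the distance is √(361/2) ≈ 13.4350.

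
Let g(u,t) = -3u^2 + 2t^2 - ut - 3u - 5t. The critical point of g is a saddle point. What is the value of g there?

-42/25

∂g/∂u = -6u - t - 3 = 0 and ∂g/∂t = -u + 4t - 5 = 0, so (u, t) = (-17/25, 27/25).
The Hessian has g_{uu} = -6, g_{tt} = 4, g_{ut} = -1, giving D = -25 < 0, so the point is a saddle point.
g(-17/25, 27/25) = -42/25.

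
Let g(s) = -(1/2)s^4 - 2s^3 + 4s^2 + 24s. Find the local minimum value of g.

-24

g'(s) = -2s^3 - 6s^2 + 8s + 24. Setting g'(s) = 0 gives s ∈ {-3, -2, 2}.
g''(s) = -6s^2 - 12s + 8. g''(-3) = -10 < 0 ⇒ local maximum; g''(-2) = 8 > 0 ⇒ local minimum; g''(2) = -40 < 0 ⇒ local maximum.
So the local minimum value is g(-2) = -24.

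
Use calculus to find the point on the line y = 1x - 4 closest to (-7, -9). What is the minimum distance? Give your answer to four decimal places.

1.4142

Minimize D(x)^2 = (x + 7)^2 + (x + 5)^2.
d/dx[D^2] = 2(x + 7) + 2·1·(x + 5) = 0 ⇒ x = -6.
Then y = -10 and the distance is √(2) ≈ 1.4142.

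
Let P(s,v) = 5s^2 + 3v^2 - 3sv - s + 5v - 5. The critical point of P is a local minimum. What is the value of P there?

∂P/∂s = 10s - 3v - 1 = 0 and ∂P/∂v = -3s + 6v + 5 = 0, so (s, v) = (-3/17, -47/51).
The Hessian has P_{ss} = 10, P_{vv} = 6, P_{sv} = -3, giving D = 51 > 0 with P_{ss} > 0, so the point is a local minimum.
P(-3/17, -47/51) = -368/51.

-368/51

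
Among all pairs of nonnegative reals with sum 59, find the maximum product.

3481/4

With x + y = 59, the product is P(x) = x(59 − x).
P'(x) = 59 − 2x = 0 gives x = 59/2; P'' = −2 < 0, so this is the maximum.
P = 59/2·59/2 = 3481/4.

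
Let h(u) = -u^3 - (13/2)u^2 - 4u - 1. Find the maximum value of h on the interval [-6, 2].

5

The derivative is -3u^2 - 13u - 4, which vanishes at u = -4 and u = -1/3.
Compare values at every candidate in [-6, 2]: h(-6) = 5; h(-4) = -25; h(-1/3) = -19/54; h(2) = -43.
So the maximum is h(-6) = 5.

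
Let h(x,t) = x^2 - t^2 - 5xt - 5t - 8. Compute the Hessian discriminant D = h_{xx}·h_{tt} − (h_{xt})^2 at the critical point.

-29

∂h/∂x = 2x - 5t = 0 and ∂h/∂t = -5x - 2t - 5 = 0, so (x, t) = (-25/29, -10/29).
The Hessian has h_{xx} = 2, h_{tt} = -2, h_{xt} = -5, giving D = -29 < 0, so the point is a saddle point.
D = (2)·(-2) − (-5)^2 = -29.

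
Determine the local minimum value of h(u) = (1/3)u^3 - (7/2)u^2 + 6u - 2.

h'(u) = u^2 - 7u + 6. Setting h'(u) = 0 gives u ∈ {1, 6}.
Since h''(u) = 2u - 7, we get h''(1) = -5 < 0 ⇒ local maximum; h''(6) = 5 > 0 ⇒ local minimum.
So the local minimum value is h(6) = -20.

-20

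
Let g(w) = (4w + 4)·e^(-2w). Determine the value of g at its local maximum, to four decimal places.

5.4366

By the product rule, g'(w) = (-8w - 4)·e^(-2w). Since e^(-2w) > 0, the only critical point is w = -1/2.
g''(-1/2) has the same sign as -8 < 0, so this is a local maximum.
g(-1/2) = (2)·e^(1) ≈ 5.4366.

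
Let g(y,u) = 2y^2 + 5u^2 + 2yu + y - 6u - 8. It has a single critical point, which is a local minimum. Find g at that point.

-377/36

∂g/∂y = 4y + 2u + 1 = 0 and ∂g/∂u = 2y + 10u - 6 = 0, so (y, u) = (-11/18, 13/18).
The Hessian has g_{yy} = 4, g_{uu} = 10, g_{yu} = 2, giving D = 36 > 0 with g_{yy} > 0, so the point is a local minimum.
g(-11/18, 13/18) = -377/36.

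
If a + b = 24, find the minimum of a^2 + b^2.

With a + b = 24, a^2 + b^2 = a^2 + (24 − a)^2.
The derivative 2a − 2(24 − a) = 4a − 48 vanishes at a = 12; second derivative 4 > 0, a minimum.
The minimum is 2·(12)^2 = 288.

288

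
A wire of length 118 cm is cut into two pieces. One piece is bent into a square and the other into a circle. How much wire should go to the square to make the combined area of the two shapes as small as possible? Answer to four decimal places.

Let x be the length used for the square. Square side x/4; circle radius (118−x)/(2π).
A(x) = (x/4)² + π·((118−x)/(2π))² = x²/16 + (118−x)²/(4π) for 0 ≤ x ≤ 118. A'(x) = x/8 − (118−x)/(2π) = 0 gives x = 4·118/(π+4) ≈ 66.0917.
A'' = 1/8 + 1/(2π) > 0, so this gives the minimum combined area; x ≈ 66.0917 cm to the square.

66.0917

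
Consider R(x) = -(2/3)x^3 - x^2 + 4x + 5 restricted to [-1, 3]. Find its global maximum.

22/3

The derivative is -2x^2 - 2x + 4, whose only zero in [-1, 3] is x = 1.
Candidates: R(-1) = 2/3, R(1) = 22/3, R(3) = -10.
The maximum over the interval is 22/3, attained at x = 1.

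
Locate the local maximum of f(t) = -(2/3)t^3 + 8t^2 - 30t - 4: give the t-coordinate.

5

f'(t) = -2t^2 + 16t - 30 = 0 at t = 3, 5.
Second-derivative test with f''(t) = -4t + 16: f''(3) = 4 > 0 ⇒ local minimum; f''(5) = -4 < 0 ⇒ local maximum.
The local maximum is f(5) = -112/3.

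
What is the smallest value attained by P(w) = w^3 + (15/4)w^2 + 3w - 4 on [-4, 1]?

Differentiating, P'(w) = 3w^2 + (15/2)w + 3; which vanishes at w = -2 and w = -1/2.
Compare values at every candidate in [-4, 1]: P(-4) = -20,  P(-2) = -3,  P(-1/2) = -75/16,  P(1) = 15/4.
So the minimum is P(-4) = -20.

-20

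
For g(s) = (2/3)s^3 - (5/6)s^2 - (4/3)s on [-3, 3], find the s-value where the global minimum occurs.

The derivative is 2s^2 - (5/3)s - 4/3, which vanishes at s = -1/2 and s = 4/3.
Compare values at every candidate in [-3, 3]: g(-3) = -43/2,  g(-1/2) = 3/8,  g(4/3) = -136/81,  g(3) = 13/2.
So the minimum is g(-3) = -43/2.

-3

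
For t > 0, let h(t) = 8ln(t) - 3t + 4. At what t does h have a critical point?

h'(t) = 8/t − 3 = 0 gives t = 8/3.
h''(t) = -8/t², which is negative for t > 0, so this is a local maximum.
h(8/3) = 8·ln(8/3) - 8 + 4 ≈ 3.8466.

8/3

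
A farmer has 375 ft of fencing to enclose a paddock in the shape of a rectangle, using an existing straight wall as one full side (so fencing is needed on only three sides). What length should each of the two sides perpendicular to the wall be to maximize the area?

Let the sides perpendicular to the wall have length x and the parallel side y, so 2x + y = 375 and the area is A = xy = x(375 − 2x).
A'(x) = 375 − 4x = 0 gives x = 375/4, and A''(x) = −4 < 0 confirms a maximum.
Then y = 375 − 2·375/4 = 375/2 and A = 140625/8.

375/4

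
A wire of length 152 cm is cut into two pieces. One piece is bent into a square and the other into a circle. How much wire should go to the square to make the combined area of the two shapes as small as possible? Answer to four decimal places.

Let x be the length used for the square. Square side x/4; circle radius (152−x)/(2π).
A(x) = (x/4)² + π·((152−x)/(2π))² = x²/16 + (152−x)²/(4π) for 0 ≤ x ≤ 152. A'(x) = x/8 − (152−x)/(2π) = 0 gives x = 4·152/(π+4) ≈ 85.1351.
A'' = 1/8 + 1/(2π) > 0, so this gives the minimum combined area; x ≈ 85.1351 cm to the square.

85.1351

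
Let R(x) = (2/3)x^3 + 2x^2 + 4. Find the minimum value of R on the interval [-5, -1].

-88/3

Differentiating, R'(x) = 2x^2 + 4x; whose only zero in [-5, -1] is x = -2.
Compare values at every candidate in [-5, -1]: R(-5) = -88/3, R(-2) = 20/3, R(-1) = 16/3.
Hence the absolute minimum is -88/3 at x = -5.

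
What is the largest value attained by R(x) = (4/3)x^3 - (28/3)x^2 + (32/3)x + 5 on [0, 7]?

239/3

The derivative is 4x^2 - (56/3)x + 32/3, which vanishes at x = 2/3 and x = 4.
Candidates: R(0) = 5, R(2/3) = 677/81, R(4) = -49/3, R(7) = 239/3.
Hence the absolute maximum is 239/3 at x = 7.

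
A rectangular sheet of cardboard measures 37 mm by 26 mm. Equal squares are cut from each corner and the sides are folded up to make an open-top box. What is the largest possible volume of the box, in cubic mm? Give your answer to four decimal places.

2160.0152

With cut size x, the volume is V(x) = x(37 − 2x)(26 − 2x) for 0 < x < 13.
V'(x) = 12x^2 − 252x + 962. Setting V'(x) = 0 gives x ≈ 5.0152 (the root in (0, 13)).
V''(x) = 24x − 252 is negative there, so this is the maximum; V ≈ 2160.0152.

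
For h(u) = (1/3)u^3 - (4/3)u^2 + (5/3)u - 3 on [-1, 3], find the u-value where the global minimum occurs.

Differentiating, h'(u) = u^2 - (8/3)u + 5/3; which vanishes at u = 1 and u = 5/3.
Evaluating at the critical points and endpoints: h(-1) = -19/3,  h(1) = -7/3,  h(5/3) = -193/81,  h(3) = -1.
Hence the absolute minimum is -19/3 at u = -1.

-1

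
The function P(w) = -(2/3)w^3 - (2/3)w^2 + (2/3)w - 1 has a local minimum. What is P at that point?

-5/3

P'(w) = -2w^2 - (4/3)w + 2/3. Setting P'(w) = 0 gives w ∈ {-1, 1/3}.
Second-derivative test with P''(w) = -4w - 4/3: P''(-1) = 8/3 > 0 ⇒ local minimum; P''(1/3) = -8/3 < 0 ⇒ local maximum.
Thus P has its local minimum at w = -1, with value -5/3.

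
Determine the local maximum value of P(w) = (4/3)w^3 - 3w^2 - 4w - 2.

-11/12

Critical points: P'(w) = 4w^2 - 6w - 4 vanishes at w = -1/2, 2.
Since P''(w) = 8w - 6, we get P''(-1/2) = -10 < 0 ⇒ local maximum; P''(2) = 10 > 0 ⇒ local minimum.
The local maximum is P(-1/2) = -11/12.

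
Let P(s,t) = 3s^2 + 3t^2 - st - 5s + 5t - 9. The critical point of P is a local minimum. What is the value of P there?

∂P/∂s = 6s - t - 5 = 0 and ∂P/∂t = -s + 6t + 5 = 0, so (s, t) = (5/7, -5/7).
The Hessian has P_{ss} = 6, P_{tt} = 6, P_{st} = -1, giving D = 35 > 0 with P_{ss} > 0, so the point is a local minimum.
P(5/7, -5/7) = -88/7.

-88/7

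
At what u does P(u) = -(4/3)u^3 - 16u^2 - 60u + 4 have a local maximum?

-3

P'(u) = -4u^2 - 32u - 60. Setting P'(u) = 0 gives u ∈ {-5, -3}.
Second-derivative test with P''(u) = -8u - 32: P''(-5) = 8 > 0 ⇒ local minimum; P''(-3) = -8 < 0 ⇒ local maximum.
Thus P has its local maximum at u = -3, with value 76.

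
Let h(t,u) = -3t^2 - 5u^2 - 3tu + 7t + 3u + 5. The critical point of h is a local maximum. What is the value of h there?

464/51

∂h/∂t = -6t - 3u + 7 = 0 and ∂h/∂u = -3t - 10u + 3 = 0, so (t, u) = (61/51, -1/17).
The Hessian has h_{tt} = -6, h_{uu} = -10, h_{tu} = -3, giving D = 51 > 0 with h_{tt} < 0, so the point is a local maximum.
h(61/51, -1/17) = 464/51.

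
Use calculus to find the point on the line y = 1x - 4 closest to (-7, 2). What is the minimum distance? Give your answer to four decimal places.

9.1924

Minimize D(x)^2 = (x + 7)^2 + (x - 6)^2.
d/dx[D^2] = 2(x + 7) + 2·1·(x - 6) = 0 ⇒ x = -1/2.
Then y = -9/2 and the distance is √(169/2) ≈ 9.1924.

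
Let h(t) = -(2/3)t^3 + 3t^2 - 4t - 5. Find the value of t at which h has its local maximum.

2

h'(t) = -2t^2 + 6t - 4 = 0 at t = 1, 2.
Since h''(t) = -4t + 6, we get h''(1) = 2 > 0 ⇒ local minimum; h''(2) = -2 < 0 ⇒ local maximum.
Thus h has its local maximum at t = 2, with value -19/3.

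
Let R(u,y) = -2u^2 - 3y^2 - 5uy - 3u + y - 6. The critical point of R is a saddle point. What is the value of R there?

-50

∂R/∂u = -4u - 5y - 3 = 0 and ∂R/∂y = -5u - 6y + 1 = 0, so (u, y) = (23, -19).
The Hessian has R_{uu} = -4, R_{yy} = -6, R_{uy} = -5, giving D = -1 < 0, so the point is a saddle point.
R(23, -19) = -50.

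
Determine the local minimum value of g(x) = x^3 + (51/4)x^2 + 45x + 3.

-727/16

g'(x) = 3x^2 + (51/2)x + 45 = 0 at x = -6, -5/2.
g''(x) = 6x + 51/2. g''(-6) = -21/2 < 0 ⇒ local maximum; g''(-5/2) = 21/2 > 0 ⇒ local minimum.
The local minimum is g(-5/2) = -727/16.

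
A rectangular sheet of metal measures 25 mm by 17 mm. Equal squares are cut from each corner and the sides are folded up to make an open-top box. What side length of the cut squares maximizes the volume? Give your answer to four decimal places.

With cut size x, the volume is V(x) = x(25 − 2x)(17 − 2x) for 0 < x < 8.5.
V'(x) = 12x^2 − 168x + 425. Setting V'(x) = 0 gives x ≈ 3.3144 (the root in (0, 8.5)).
V''(x) = 24x − 168 is negative there, so this is the maximum; V ≈ 631.4972.

3.3144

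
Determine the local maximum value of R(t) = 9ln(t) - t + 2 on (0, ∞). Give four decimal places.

R'(t) = 9/t − 1 = 0 gives t = 9.
R''(t) = -9/t², which is negative for t > 0, so this is a local maximum.
R(9) = 9·ln(9) - 9 + 2 ≈ 12.7750.

12.7750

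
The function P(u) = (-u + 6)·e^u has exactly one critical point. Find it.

By the product rule, P'(u) = (-u + 5)·e^u. Since e^u > 0, the only critical point is u = 5.
P''(5) has the same sign as -1 < 0, so this is a local maximum.
P(5) = (1)·e^(5) ≈ 148.4132.

5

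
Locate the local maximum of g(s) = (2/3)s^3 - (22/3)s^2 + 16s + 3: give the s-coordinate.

4/3

Critical points: g'(s) = 2s^2 - (44/3)s + 16 vanishes at s = 4/3, 6.
Second-derivative test with g''(s) = 4s - 44/3: g''(4/3) = -28/3 < 0 ⇒ local maximum; g''(6) = 28/3 > 0 ⇒ local minimum.
So the local maximum value is g(4/3) = 1043/81.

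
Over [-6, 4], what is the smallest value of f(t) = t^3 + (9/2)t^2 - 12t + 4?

Differentiating, f'(t) = 3t^2 + 9t - 12; which vanishes at t = -4 and t = 1.
Compare values at every candidate in [-6, 4]: f(-6) = 22; f(-4) = 60; f(1) = -5/2; f(4) = 92.
So the minimum is f(1) = -5/2.

-5/2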